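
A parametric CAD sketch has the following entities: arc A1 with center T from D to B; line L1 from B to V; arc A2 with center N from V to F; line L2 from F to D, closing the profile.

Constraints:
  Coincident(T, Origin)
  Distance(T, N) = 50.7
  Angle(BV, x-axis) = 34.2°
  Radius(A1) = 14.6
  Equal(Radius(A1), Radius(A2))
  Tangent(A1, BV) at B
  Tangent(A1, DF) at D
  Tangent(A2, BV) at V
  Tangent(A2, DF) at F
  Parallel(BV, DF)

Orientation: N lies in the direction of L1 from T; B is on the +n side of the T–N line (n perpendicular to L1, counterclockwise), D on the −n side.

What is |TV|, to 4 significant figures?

52.76

The slot axis is L1's direction at 34.2°, so u = (cos 34.2°, sin 34.2°) = (0.8271, 0.5621) and n = (−sin 34.2°, cos 34.2°) = (-0.5621, 0.8271). T is at the origin and N lies 50.7 along u from T, so N = 50.7·u = (41.93, 28.50). Tangency of A1 to both parallel lines with radius 14.6 puts B and D at T ± 14.6·n: B = (-8.206, 12.08), D = (8.206, -12.08). Equal radii place V and F the same way about N: V = N + 14.6·n = (33.73, 40.57), F = N − 14.6·n = (50.14, 16.42). Then |TV| = |V − T| = 52.76.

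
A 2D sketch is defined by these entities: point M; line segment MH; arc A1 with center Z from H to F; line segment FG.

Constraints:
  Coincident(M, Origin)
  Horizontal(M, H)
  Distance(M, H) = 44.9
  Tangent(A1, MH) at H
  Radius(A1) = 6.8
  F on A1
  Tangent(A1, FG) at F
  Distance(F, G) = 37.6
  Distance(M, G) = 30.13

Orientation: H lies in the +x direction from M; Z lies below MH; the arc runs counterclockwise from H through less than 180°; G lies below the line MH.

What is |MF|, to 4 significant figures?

40.32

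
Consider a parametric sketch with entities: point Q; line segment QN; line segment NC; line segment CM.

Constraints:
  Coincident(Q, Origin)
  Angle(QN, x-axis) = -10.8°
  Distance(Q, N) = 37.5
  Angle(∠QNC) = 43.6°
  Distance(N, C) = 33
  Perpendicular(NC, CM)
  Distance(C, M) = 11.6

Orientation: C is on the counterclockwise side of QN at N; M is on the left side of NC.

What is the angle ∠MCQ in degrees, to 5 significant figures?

12.733°

∠QNC = 43.6°, so NC runs at -10.8° + (180° − 43.6°) = 125.60° from the x-axis; with |NC| = 33.0, C = N + 33.0·(cos 125.60°, sin 125.60°) = (17.626, 19.806). NC ⟂ CM; with |CM| = 11.6 on the left of NC, M = C + 11.6·(-0.81310, -0.58212) = (8.1937, 13.053). Then cos ∠MCQ = CM·CQ / (|CM||CQ|), giving 12.733°.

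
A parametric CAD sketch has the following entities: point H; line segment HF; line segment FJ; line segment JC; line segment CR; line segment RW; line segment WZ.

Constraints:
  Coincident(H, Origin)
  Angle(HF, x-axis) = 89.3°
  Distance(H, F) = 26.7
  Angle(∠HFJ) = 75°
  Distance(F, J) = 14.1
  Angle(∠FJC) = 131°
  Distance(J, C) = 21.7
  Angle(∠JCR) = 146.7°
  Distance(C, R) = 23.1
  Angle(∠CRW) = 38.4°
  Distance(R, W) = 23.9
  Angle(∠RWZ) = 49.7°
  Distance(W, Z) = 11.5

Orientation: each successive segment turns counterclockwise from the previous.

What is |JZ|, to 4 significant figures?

24.44

∠CRW = 38.4° gives RW at 58.20° from the x-axis; with |RW| = 23.9, W = (-7.838, 1.195). ∠RWZ = 49.7° gives WZ at -171.5° from the x-axis; with |WZ| = 11.5, Z = (-19.21, -0.5051). Then |JZ| = |Z − J| = 24.44.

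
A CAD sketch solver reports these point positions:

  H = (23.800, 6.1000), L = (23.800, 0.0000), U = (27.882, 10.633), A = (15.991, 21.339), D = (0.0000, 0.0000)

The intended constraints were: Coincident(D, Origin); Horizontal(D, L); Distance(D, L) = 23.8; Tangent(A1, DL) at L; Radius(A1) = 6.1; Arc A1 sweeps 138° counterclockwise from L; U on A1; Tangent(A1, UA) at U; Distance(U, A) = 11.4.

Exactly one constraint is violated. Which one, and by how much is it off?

Distance(U, A) = 11.4 — off by 4.60.

D = (0.00, 0.00) ✓; D.y = 0.00, L.y = 0.00 ✓; |DL| = 23.80 ✓; ∠(HL, LD) = 90.00° ✓; |HL| = 6.100 ✓; bearing(H→U) − bearing(H→L) = 138.0° ✓; |HU| = 6.100 ✓; ∠(HU, UA) = 89.99° ✓; |UA| = 16.00 ✗.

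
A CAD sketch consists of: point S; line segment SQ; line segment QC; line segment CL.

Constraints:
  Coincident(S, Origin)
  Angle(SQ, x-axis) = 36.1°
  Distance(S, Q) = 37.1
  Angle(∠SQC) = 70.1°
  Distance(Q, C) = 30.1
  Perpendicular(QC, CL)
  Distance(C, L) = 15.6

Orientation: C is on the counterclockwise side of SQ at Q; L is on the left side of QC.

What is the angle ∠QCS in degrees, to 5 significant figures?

63.396°

S is at the origin; SQ runs at 36.1° with length 37.1, so Q = 37.1·(cos 36.1°, sin 36.1°) = (29.976, 21.859). ∠SQC = 70.1°, so QC runs at 36.1° + (180° − 70.1°) = 146.00° from the x-axis; with |QC| = 30.1, C = Q + 30.1·(cos 146.00°, sin 146.00°) = (5.0224, 38.691). Then cos ∠QCS = CQ·CS / (|CQ||CS|), giving 63.396°.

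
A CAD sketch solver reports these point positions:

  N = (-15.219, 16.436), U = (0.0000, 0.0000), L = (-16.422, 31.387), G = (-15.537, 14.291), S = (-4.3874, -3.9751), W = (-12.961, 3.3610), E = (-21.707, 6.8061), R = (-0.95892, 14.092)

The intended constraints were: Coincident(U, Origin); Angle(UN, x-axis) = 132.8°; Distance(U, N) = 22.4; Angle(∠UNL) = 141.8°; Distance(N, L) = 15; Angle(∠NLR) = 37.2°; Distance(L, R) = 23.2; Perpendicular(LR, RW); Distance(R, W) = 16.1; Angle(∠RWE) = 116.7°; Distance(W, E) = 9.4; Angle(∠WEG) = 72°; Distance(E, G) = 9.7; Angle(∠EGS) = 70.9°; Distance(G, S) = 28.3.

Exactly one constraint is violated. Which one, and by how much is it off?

Distance(G, S) = 28.3 — off by 6.90.

U = (0.00, 0.00) ✓; UN at 132.8° ✓; |UN| = 22.40 ✓; ∠UNL = 141.8° ✓; |NL| = 15.00 ✓; ∠NLR = 37.20° ✓; |LR| = 23.20 ✓; ∠(LR, RW) = 90.00° ✓; |RW| = 16.10 ✓; ∠RWE = 116.7° ✓; |WE| = 9.400 ✓; ∠WEG = 72.00° ✓; |EG| = 9.700 ✓; ∠EGS = 70.90° ✓; |GS| = 21.40 ✗.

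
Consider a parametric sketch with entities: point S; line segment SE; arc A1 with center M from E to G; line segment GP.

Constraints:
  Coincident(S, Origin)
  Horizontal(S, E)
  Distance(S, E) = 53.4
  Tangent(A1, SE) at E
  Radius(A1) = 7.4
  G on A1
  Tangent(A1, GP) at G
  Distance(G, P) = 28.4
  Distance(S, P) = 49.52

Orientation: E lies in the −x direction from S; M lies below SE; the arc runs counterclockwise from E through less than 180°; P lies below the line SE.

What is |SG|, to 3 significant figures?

59.8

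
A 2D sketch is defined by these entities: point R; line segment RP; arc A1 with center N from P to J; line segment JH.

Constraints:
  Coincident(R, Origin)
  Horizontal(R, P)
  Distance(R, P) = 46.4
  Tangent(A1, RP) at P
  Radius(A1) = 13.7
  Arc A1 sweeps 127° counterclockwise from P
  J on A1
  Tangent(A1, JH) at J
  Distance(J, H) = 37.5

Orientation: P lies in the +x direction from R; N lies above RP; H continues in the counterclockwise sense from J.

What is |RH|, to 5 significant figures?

62.467

On A1, P sits at bearing -90° from N; a 127° counterclockwise sweep puts J at bearing 37°, so J = N + 13.7·(cos 37°, sin 37°) = (57.341, 21.945). A1 meets JH tangentially, so NJ is at right angles to JH, so JH runs along (−sin 37°, cos 37°); with |JH| = 37.5, H = (34.773, 51.894). Then |RH| = |H − R| = 62.467.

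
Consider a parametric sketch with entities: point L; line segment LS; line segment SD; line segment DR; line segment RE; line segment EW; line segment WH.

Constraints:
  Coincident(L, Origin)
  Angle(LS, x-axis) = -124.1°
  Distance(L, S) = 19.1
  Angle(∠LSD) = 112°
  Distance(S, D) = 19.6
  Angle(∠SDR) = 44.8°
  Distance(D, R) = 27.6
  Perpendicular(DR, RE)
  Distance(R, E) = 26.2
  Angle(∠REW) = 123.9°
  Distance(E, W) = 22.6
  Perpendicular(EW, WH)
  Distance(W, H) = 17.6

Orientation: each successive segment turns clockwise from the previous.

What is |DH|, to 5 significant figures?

24.216

∠REW = 123.9° gives EW at -113.40° from the x-axis; with |EW| = 22.6, W = (-1.4683, -39.586). EW is perpendicular to WH, so WH runs at 156.60°; with |WH| = 17.6, H = (-17.621, -32.596). Then |DH| = |H − D| = 24.216.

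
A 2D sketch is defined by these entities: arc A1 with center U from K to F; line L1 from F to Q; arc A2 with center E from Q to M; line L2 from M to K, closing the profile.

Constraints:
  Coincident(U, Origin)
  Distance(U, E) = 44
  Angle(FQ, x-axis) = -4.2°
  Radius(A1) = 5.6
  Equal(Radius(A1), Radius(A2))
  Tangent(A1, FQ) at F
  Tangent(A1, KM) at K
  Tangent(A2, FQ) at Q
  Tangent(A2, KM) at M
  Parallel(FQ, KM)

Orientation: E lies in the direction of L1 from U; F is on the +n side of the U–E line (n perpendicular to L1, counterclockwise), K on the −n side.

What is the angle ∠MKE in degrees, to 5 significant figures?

7.2532°

The slot axis is L1's direction at -4.2°, so u = (cos -4.2°, sin -4.2°) = (0.99731, -0.073238) and n = (−sin -4.2°, cos -4.2°) = (0.073238, 0.99731). U is at the origin and E lies 44.0 along u from U, so E = 44.0·u = (43.882, -3.2225). Tangency of A1 to both parallel lines with radius 5.6 puts F and K at U ± 5.6·n: F = (0.41013, 5.5850), K = (-0.41013, -5.5850). Equal radii place Q and M the same way about E: Q = E + 5.6·n = (44.292, 2.3625), M = E − 5.6·n = (43.472, -8.8074). Then cos ∠MKE = KM·KE / (|KM||KE|), giving 7.2532°.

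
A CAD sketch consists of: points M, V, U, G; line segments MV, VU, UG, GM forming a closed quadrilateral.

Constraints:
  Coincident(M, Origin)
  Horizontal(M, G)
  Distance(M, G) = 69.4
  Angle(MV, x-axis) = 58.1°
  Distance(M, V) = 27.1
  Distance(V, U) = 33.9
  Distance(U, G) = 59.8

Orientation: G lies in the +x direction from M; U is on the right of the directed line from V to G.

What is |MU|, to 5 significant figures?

15.023

M is at the origin; M and G share the same y with |MG| = 69.4 and G in +x, so G = (69.4, 0). MV runs at 58.1° with |MV| = 27.1, so V = (14.321, 23.007). U is determined by |VU| = 33.9 and |UG| = 59.8 together: it lies at the intersection of circle(V, 33.9) and circle(G, 59.8). With |VG| = 59.691, the foot of the radical line on VG is 9.5175 from V and the perpendicular offset is √(33.9² − 9.5175²) = 32.537. Taking the right-of-VG solution: U = (10.562, -10.684).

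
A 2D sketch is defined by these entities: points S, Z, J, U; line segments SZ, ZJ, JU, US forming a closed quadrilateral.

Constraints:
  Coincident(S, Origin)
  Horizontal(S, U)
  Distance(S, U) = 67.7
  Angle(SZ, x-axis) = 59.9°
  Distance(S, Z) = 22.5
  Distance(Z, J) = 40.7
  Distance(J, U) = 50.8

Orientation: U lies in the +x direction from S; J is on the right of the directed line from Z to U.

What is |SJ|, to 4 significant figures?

29.05

S is at the origin; S and U share the same y with |SU| = 67.7 and U in +x, so U = (67.7, 0). SZ runs at 59.9° with |SZ| = 22.5, so Z = (11.28, 19.47). J is determined by |ZJ| = 40.7 and |JU| = 50.8 together: it lies at the intersection of circle(Z, 40.7) and circle(U, 50.8). With |ZU| = 59.68, the foot of the radical line on ZU is 22.10 from Z and the perpendicular offset is √(40.7² − 22.10²) = 34.18. Taking the right-of-ZU solution: J = (21.02, -20.05).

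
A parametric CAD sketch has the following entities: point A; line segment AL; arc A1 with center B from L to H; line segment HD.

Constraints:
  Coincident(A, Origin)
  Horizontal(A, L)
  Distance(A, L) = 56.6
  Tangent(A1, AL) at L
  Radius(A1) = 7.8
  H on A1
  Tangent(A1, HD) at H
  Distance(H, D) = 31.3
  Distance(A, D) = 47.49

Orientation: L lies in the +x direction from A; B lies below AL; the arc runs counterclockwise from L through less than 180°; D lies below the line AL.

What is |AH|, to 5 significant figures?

49.866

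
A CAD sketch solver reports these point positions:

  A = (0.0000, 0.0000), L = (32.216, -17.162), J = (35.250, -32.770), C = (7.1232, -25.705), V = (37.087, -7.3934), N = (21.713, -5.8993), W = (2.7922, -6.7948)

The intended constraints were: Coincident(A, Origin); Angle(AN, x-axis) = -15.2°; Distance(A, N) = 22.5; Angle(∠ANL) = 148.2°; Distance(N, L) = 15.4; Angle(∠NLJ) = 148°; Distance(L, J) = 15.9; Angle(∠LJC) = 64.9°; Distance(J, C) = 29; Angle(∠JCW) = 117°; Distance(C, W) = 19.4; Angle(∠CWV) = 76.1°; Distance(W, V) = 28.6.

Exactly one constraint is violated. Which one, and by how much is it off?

Distance(W, V) = 28.6 — off by 5.70.

A = (0.00, 0.00) ✓; AN at -15.20° ✓; |AN| = 22.50 ✓; ∠ANL = 148.2° ✓; |NL| = 15.40 ✓; ∠NLJ = 148.0° ✓; |LJ| = 15.90 ✓; ∠LJC = 64.90° ✓; |JC| = 29.00 ✓; ∠JCW = 117.0° ✓; |CW| = 19.40 ✓; ∠CWV = 76.10° ✓; |WV| = 34.30 ✗.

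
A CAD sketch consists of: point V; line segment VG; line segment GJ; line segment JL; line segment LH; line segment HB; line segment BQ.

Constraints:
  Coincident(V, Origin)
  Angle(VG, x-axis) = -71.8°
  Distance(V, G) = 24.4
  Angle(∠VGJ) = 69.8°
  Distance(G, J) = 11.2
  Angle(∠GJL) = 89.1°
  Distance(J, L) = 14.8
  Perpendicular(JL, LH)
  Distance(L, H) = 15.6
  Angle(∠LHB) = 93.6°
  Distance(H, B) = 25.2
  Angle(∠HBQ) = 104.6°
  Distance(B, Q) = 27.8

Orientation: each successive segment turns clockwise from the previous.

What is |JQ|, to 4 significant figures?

21.15

∠LHB = 93.6° gives HB at -89.30° from the x-axis; with |HB| = 25.2, B = (13.06, -33.99). ∠HBQ = 104.6° gives BQ at -164.7° from the x-axis; with |BQ| = 27.8, Q = (-13.75, -41.33). Then |JQ| = |Q − J| = 21.15.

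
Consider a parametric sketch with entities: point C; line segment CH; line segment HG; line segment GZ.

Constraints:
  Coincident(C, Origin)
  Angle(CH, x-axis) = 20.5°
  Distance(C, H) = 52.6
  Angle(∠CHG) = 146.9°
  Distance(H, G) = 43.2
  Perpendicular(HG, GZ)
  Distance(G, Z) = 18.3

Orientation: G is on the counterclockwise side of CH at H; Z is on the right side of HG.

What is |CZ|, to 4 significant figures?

99.13

∠CHG = 146.9°, so HG runs at 20.5° + (180° − 146.9°) = 53.60° from the x-axis; with |HG| = 43.2, G = H + 43.2·(cos 53.60°, sin 53.60°) = (74.90, 53.19). The perpendicularity gives GZ at right angles to HG; with |GZ| = 18.3 on the right of HG, Z = G + 18.3·(0.8049, -0.5934) = (89.63, 42.33). Then |CZ| = |Z − C| = 99.13.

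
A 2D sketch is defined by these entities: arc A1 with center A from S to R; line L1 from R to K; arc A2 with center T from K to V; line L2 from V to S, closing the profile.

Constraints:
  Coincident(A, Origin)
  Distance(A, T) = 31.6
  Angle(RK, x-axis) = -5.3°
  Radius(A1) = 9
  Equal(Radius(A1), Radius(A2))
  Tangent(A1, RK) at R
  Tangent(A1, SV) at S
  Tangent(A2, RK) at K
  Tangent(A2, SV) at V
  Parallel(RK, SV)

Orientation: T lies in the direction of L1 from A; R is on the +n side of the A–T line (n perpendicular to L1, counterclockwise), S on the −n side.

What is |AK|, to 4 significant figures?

32.86

The slot axis is L1's direction at -5.3°, so u = (cos -5.3°, sin -5.3°) = (0.9957, -0.09237) and n = (−sin -5.3°, cos -5.3°) = (0.09237, 0.9957). A is at the origin and T lies 31.6 along u from A, so T = 31.6·u = (31.46, -2.919). Tangency of A1 to both parallel lines with radius 9.0 puts R and S at A ± 9.0·n: R = (0.8313, 8.962), S = (-0.8313, -8.962). Equal radii place K and V the same way about T: K = T + 9.0·n = (32.30, 6.043), V = T − 9.0·n = (30.63, -11.88). Then |AK| = |K − A| = 32.86.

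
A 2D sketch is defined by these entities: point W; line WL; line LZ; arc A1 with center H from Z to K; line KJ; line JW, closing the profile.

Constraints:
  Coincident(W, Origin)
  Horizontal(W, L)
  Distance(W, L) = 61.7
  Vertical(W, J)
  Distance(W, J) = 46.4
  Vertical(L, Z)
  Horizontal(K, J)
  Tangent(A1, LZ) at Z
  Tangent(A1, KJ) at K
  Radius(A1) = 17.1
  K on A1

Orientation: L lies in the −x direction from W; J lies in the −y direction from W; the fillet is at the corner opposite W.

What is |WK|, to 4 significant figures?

64.36

W is at the origin; W and L share the same y with |WL| = 61.7 and L on the −x side, so L = (-61.70, 0.000). WJ is vertical with |WJ| = 46.4 and J on the −y side, so J = (0.000, -46.40). The virtual corner opposite W is at (-61.70, -46.40). A1 meets LZ tangentially, so HZ is at right angles to LZ and A1 meets KJ tangentially, so HK is at right angles to KJ, with radius 17.1, so the center H sits 17.1 in from both sides at H = (-44.60, -29.30). That places the tangent points at Z = (-61.70, -29.30) on LZ and K = (-44.60, -46.40) on KJ. Then |WK| = |K − W| = 64.36.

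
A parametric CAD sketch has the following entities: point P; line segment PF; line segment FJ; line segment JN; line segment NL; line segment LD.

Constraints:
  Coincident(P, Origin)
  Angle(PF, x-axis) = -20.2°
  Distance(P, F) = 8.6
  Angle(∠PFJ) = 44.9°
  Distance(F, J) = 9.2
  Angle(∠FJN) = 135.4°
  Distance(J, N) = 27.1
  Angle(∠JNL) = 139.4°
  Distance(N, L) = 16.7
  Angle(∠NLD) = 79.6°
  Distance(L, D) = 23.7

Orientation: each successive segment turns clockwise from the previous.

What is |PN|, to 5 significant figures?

25.882

∠PFJ = 44.9° gives FJ at -155.30° from the x-axis; with |FJ| = 9.2, J = (-0.28724, -6.8139). ∠FJN = 135.4° gives JN at 160.10° from the x-axis; with |JN| = 27.1, N = (-25.769, 2.4103). Then |PN| = |N − P| = 25.882.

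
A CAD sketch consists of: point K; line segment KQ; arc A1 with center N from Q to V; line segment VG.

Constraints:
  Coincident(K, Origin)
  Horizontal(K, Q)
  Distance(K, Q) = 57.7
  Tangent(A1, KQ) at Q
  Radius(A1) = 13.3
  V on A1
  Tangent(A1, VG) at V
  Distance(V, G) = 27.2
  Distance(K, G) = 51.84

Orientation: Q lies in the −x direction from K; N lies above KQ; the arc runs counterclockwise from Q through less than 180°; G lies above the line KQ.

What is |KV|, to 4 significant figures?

45.93

Checks: |NV| = 13.30 ✓; ∠(NV, VG) = 90.00° ✓; |VG| = 27.20 ✓; |KG| = 51.84 ✓.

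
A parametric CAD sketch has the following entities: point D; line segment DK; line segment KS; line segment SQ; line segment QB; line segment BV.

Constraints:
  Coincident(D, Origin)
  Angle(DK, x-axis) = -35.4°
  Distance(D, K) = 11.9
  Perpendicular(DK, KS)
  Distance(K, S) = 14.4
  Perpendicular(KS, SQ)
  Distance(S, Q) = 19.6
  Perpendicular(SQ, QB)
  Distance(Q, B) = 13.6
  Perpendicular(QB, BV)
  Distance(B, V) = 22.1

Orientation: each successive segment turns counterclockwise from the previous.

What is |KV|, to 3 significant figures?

2.62

D is at the origin; DK runs at -35.4° with length 11.9, so K = (9.70, -6.89). DK is perpendicular to KS, so KS runs at 54.6°; with |KS| = 14.4, S = (18.0, 4.84). KS ⟂ SQ, so SQ runs at 145°; with |SQ| = 19.6, Q = (2.07, 16.2). SQ ⟂ QB, so QB runs at -125°; with |QB| = 13.6, B = (-5.81, 5.11). QB ⟂ BV, so BV runs at -35.4°; with |BV| = 22.1, V = (12.2, -7.69). Then |KV| = |V − K| = 2.62.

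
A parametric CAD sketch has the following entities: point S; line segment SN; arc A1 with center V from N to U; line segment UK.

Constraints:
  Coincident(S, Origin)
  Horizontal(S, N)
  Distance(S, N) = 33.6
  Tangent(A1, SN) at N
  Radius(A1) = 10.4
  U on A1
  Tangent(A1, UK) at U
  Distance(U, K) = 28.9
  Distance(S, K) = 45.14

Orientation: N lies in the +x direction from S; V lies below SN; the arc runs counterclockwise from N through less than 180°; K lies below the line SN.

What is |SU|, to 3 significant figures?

25.3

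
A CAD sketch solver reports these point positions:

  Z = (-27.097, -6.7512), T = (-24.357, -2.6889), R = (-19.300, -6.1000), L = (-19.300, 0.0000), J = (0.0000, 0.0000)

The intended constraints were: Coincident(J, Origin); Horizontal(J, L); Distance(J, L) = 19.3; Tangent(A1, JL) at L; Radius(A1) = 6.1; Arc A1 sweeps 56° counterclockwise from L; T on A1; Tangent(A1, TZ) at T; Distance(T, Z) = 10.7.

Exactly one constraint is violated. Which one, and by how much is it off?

Distance(T, Z) = 10.7 — off by 5.80.

J = (0.00, 0.00) ✓; J.y = 0.00, L.y = 0.00 ✓; |JL| = 19.30 ✓; ∠(RL, LJ) = 90.00° ✓; |RL| = 6.100 ✓; bearing(R→T) − bearing(R→L) = 56.00° ✓; |RT| = 6.100 ✓; ∠(RT, TZ) = 90.00° ✓; |TZ| = 4.900 ✗.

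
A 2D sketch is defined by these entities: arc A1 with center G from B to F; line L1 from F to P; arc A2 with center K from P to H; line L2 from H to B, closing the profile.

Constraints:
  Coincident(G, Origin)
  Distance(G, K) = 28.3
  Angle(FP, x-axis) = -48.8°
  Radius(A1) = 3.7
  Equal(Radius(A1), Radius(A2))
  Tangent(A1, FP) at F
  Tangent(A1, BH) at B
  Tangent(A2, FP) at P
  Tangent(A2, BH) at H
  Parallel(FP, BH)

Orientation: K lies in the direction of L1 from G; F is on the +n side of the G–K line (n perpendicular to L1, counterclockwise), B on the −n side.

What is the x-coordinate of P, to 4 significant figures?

21.42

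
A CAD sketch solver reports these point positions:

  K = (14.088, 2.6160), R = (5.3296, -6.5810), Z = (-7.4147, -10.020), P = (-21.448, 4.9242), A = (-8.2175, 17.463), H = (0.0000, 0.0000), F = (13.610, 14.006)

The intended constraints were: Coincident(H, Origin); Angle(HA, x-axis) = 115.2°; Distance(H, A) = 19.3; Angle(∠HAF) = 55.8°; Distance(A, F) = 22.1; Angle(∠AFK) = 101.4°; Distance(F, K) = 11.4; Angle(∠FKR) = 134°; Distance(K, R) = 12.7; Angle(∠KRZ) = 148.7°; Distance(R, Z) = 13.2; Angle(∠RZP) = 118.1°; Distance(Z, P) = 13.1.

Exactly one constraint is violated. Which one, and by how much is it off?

Distance(Z, P) = 13.1 — off by 7.40.

H = (0.00, 0.00) ✓; HA at 115.2° ✓; |HA| = 19.30 ✓; ∠HAF = 55.80° ✓; |AF| = 22.10 ✓; ∠AFK = 101.4° ✓; |FK| = 11.40 ✓; ∠FKR = 134.0° ✓; |KR| = 12.70 ✓; ∠KRZ = 148.7° ✓; |RZ| = 13.20 ✓; ∠RZP = 118.1° ✓; |ZP| = 20.50 ✗.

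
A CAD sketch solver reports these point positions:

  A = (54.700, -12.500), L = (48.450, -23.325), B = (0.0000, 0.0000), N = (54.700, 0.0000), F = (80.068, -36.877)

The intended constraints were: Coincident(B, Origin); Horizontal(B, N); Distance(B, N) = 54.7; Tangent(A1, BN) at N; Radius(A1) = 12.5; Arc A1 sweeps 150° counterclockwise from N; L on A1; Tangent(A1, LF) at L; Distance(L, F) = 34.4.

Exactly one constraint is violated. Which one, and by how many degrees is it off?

Tangent(A1, LF) at L — off by 6.80°.

B = (0.00, 0.00) ✓; B.y = 0.00, N.y = 0.00 ✓; |BN| = 54.70 ✓; ∠(AN, NB) = 90.00° ✓; |AN| = 12.50 ✓; bearing(A→L) − bearing(A→N) = 150.0° ✓; |AL| = 12.50 ✓; ∠(AL, LF) = 83.20° ✗; |LF| = 34.40 ✓.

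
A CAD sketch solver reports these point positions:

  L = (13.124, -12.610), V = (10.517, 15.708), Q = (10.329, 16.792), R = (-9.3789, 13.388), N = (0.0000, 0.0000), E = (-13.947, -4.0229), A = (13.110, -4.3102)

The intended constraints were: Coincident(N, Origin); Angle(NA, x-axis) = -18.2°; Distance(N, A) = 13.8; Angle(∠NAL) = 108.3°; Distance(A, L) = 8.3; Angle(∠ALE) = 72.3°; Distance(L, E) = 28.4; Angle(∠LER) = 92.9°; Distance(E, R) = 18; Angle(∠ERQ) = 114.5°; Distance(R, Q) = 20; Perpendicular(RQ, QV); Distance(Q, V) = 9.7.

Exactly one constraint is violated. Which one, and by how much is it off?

Distance(Q, V) = 9.7 — off by 8.60.

N = (0.00, 0.00) ✓; NA at -18.20° ✓; |NA| = 13.80 ✓; ∠NAL = 108.3° ✓; |AL| = 8.300 ✓; ∠ALE = 72.30° ✓; |LE| = 28.40 ✓; ∠LER = 92.90° ✓; |ER| = 18.00 ✓; ∠ERQ = 114.5° ✓; |RQ| = 20.00 ✓; ∠(RQ, QV) = 89.96° ✓; |QV| = 1.100 ✗.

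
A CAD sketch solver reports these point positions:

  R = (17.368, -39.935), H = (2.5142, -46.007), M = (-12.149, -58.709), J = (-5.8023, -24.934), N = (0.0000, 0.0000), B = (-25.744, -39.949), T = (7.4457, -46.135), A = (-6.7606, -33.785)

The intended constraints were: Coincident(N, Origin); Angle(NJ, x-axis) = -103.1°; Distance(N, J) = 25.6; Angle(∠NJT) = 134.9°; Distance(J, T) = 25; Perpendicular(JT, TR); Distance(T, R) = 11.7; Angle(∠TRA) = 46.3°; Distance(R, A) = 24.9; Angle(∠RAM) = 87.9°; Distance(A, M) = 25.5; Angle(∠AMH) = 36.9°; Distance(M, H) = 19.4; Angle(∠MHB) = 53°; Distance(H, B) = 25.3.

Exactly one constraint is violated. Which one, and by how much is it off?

Distance(H, B) = 25.3 — off by 3.60.

N = (0.00, 0.00) ✓; NJ at -103.1° ✓; |NJ| = 25.60 ✓; ∠NJT = 134.9° ✓; |JT| = 25.00 ✓; ∠(JT, TR) = 90.00° ✓; |TR| = 11.70 ✓; ∠TRA = 46.30° ✓; |RA| = 24.90 ✓; ∠RAM = 87.90° ✓; |AM| = 25.50 ✓; ∠AMH = 36.90° ✓; |MH| = 19.40 ✓; ∠MHB = 53.00° ✓; |HB| = 28.90 ✗.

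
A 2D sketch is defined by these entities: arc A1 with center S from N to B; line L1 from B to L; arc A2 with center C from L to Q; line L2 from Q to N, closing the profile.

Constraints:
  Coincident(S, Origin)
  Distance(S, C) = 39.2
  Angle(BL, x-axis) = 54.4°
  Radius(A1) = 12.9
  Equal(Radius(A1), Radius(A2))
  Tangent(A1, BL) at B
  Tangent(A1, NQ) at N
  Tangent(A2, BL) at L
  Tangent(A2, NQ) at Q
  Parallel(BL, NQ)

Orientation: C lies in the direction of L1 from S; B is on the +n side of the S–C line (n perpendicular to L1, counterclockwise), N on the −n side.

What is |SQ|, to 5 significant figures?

41.268

The slot axis is L1's direction at 54.4°, so u = (cos 54.4°, sin 54.4°) = (0.58212, 0.81310) and n = (−sin 54.4°, cos 54.4°) = (-0.81310, 0.58212). S is at the origin and C lies 39.2 along u from S, so C = 39.2·u = (22.819, 31.874). Tangency of A1 to both parallel lines with radius 12.9 puts B and N at S ± 12.9·n: B = (-10.489, 7.5094), N = (10.489, -7.5094). Equal radii place L and Q the same way about C: L = C + 12.9·n = (12.330, 39.383), Q = C − 12.9·n = (33.308, 24.364). Then |SQ| = |Q − S| = 41.268.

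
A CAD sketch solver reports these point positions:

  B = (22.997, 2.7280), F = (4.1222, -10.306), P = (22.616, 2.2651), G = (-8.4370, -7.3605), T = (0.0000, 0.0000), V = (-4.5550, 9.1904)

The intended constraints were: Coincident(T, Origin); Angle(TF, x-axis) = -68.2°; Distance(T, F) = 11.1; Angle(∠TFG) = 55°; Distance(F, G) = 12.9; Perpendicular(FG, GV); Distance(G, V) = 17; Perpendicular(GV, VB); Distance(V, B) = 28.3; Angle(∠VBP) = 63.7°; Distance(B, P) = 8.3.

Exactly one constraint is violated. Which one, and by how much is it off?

Distance(B, P) = 8.3 — off by 7.70.

T = (0.00, 0.00) ✓; TF at -68.20° ✓; |TF| = 11.10 ✓; ∠TFG = 55.00° ✓; |FG| = 12.90 ✓; ∠(FG, GV) = 90.00° ✓; |GV| = 17.00 ✓; ∠(GV, VB) = 90.00° ✓; |VB| = 28.30 ✓; ∠VBP = 63.74° ✓; |BP| = 0.5995 ✗.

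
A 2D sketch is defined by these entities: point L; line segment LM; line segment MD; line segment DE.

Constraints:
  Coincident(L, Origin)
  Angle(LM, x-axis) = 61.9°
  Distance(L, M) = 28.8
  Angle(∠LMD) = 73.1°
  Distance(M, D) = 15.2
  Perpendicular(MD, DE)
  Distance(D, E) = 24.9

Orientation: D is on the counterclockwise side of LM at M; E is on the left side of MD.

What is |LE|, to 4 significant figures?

7.326

L is at the origin; LM runs at 61.9° with length 28.8, so M = 28.8·(cos 61.9°, sin 61.9°) = (13.57, 25.41). ∠LMD = 73.1°, so MD runs at 61.9° + (180° − 73.1°) = 168.8° from the x-axis; with |MD| = 15.2, D = M + 15.2·(cos 168.8°, sin 168.8°) = (-1.345, 28.36). MD ⟂ DE; with |DE| = 24.9 on the left of MD, E = D + 24.9·(-0.1942, -0.9810) = (-6.182, 3.932). Then |LE| = |E − L| = 7.326.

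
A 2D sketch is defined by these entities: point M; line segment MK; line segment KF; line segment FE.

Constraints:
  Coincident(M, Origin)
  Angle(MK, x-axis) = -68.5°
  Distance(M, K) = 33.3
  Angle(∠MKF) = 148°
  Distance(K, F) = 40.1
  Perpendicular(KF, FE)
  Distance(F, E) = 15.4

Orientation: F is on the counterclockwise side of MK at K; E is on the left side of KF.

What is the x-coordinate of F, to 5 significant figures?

44.439

M is at the origin; MK runs at -68.5° with length 33.3, so K = 33.3·(cos -68.5°, sin -68.5°) = (12.204, -30.983). ∠MKF = 148.0°, so KF runs at -68.5° + (180° − 148.0°) = -36.500° from the x-axis; with |KF| = 40.1, F = K + 40.1·(cos -36.500°, sin -36.500°) = (44.439, -54.835). So F.x = 44.439.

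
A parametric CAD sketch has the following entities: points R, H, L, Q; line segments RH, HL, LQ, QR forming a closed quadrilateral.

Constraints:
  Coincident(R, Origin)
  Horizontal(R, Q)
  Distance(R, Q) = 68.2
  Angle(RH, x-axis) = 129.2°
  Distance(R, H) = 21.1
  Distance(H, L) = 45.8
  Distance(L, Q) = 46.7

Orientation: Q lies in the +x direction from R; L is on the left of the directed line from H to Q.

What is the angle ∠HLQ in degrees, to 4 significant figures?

128.1°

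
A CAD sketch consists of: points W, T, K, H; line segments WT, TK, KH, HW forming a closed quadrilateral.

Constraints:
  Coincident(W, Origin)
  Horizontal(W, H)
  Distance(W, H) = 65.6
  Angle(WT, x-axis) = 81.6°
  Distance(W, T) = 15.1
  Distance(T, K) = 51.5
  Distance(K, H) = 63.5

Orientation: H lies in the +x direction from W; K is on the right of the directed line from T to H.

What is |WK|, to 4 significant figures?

37.72

W is at the origin; W and H share the same y with |WH| = 65.6 and H in +x, so H = (65.6, 0). WT runs at 81.6° with |WT| = 15.1, so T = (2.206, 14.94). K is determined by |TK| = 51.5 and |KH| = 63.5 together: it lies at the intersection of circle(T, 51.5) and circle(H, 63.5). With |TH| = 65.13, the foot of the radical line on TH is 21.97 from T and the perpendicular offset is √(51.5² − 21.97²) = 46.58. Taking the right-of-TH solution: K = (12.91, -35.44).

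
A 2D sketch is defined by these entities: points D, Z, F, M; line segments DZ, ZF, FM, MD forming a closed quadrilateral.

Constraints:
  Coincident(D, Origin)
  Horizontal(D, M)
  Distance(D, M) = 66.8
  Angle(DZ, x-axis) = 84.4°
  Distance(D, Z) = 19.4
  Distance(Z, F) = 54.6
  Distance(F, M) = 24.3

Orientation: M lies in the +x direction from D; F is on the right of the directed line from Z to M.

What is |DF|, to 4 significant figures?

47.83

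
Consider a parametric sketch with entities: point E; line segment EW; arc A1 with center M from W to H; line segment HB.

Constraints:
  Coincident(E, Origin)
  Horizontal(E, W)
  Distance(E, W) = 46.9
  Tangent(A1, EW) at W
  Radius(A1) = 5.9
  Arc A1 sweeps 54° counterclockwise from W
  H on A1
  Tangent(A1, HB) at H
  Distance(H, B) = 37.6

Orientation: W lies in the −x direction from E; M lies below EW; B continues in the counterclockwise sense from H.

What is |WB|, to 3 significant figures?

42.4

E is at the origin; E and W share the same y with |EW| = 46.9 and W on the −x side, so W = (-46.9, 0.00). A1 meets EW tangentially, so MW is at right angles to EW, so M = W + (0, -5.9) = (-46.9, -5.90). On A1, W sits at bearing 90° from M; a 54° counterclockwise sweep puts H at bearing 144°, so H = M + 5.9·(cos 144°, sin 144°) = (-51.7, -2.43). A1 meets HB tangentially, so MH is at right angles to HB, so HB runs along (−sin 144°, cos 144°); with |HB| = 37.6, B = (-73.8, -32.9). Then |WB| = |B − W| = 42.4.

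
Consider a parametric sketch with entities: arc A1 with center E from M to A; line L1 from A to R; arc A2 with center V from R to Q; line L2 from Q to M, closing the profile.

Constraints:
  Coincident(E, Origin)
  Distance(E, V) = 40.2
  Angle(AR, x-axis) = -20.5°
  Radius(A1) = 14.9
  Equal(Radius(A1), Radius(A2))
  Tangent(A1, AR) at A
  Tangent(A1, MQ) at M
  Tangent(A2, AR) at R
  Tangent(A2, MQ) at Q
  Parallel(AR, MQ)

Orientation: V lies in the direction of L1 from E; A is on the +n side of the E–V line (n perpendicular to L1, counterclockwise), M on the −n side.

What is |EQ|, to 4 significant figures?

42.87

The slot axis is L1's direction at -20.5°, so u = (cos -20.5°, sin -20.5°) = (0.9367, -0.3502) and n = (−sin -20.5°, cos -20.5°) = (0.3502, 0.9367). E is at the origin and V lies 40.2 along u from E, so V = 40.2·u = (37.65, -14.08). Tangency of A1 to both parallel lines with radius 14.9 puts A and M at E ± 14.9·n: A = (5.218, 13.96), M = (-5.218, -13.96). Equal radii place R and Q the same way about V: R = V + 14.9·n = (42.87, -0.1219), Q = V − 14.9·n = (32.44, -28.03). Then |EQ| = |Q − E| = 42.87.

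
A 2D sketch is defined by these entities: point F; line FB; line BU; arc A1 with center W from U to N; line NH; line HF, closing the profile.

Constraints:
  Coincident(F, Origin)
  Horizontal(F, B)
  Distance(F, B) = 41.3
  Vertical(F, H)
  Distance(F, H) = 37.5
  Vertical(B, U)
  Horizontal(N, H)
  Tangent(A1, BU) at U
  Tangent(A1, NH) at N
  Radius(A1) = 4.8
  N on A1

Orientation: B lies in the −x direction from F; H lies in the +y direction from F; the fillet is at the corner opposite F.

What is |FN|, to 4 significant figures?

52.33

The virtual corner opposite F is at (-41.30, 37.50). A1 meets BU tangentially, so WU is at right angles to BU and the tangent condition forces WN to be normal to NH, with radius 4.8, so the center W sits 4.8 in from both sides at W = (-36.50, 32.70). That places the tangent points at U = (-41.30, 32.70) on BU and N = (-36.50, 37.50) on NH. Then |FN| = |N − F| = 52.33.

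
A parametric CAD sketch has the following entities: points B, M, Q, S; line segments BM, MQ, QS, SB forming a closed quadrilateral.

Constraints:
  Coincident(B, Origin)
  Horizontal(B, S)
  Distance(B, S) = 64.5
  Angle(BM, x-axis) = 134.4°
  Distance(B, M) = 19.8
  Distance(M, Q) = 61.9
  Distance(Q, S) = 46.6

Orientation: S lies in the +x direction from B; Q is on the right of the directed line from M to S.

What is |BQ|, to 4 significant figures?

42.10

Checks: |MQ| = 61.90 ✓; |QS| = 46.60 ✓.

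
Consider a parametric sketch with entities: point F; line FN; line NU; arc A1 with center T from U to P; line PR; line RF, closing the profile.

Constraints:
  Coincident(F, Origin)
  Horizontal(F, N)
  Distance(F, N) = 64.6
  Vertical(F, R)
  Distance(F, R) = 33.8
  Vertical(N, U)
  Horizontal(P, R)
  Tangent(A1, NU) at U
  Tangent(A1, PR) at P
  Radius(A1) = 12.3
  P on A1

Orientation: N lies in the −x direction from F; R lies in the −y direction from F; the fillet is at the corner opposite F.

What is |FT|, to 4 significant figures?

56.55

F is at the origin; F and N share the same y with |FN| = 64.6 and N on the −x side, so N = (-64.60, 0.000). FR is vertical with |FR| = 33.8 and R on the −y side, so R = (0.000, -33.80). The virtual corner opposite F is at (-64.60, -33.80). Tangency of A1 to NU means the radius TU is perpendicular to NU and A1 meets PR tangentially, so TP is at right angles to PR, with radius 12.3, so the center T sits 12.3 in from both sides at T = (-52.30, -21.50). Then |FT| = |T − F| = 56.55.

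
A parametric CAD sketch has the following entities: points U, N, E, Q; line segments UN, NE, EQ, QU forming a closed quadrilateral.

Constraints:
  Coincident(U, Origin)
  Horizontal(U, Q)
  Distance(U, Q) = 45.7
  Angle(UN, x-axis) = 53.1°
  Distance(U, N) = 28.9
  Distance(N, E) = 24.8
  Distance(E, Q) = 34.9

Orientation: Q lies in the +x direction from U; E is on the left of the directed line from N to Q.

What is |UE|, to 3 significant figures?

52.3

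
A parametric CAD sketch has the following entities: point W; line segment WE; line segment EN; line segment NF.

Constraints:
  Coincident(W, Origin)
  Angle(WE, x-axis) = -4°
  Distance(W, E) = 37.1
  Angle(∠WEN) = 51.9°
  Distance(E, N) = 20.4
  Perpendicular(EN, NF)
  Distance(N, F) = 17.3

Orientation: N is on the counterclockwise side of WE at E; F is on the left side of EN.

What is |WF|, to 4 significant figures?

12.15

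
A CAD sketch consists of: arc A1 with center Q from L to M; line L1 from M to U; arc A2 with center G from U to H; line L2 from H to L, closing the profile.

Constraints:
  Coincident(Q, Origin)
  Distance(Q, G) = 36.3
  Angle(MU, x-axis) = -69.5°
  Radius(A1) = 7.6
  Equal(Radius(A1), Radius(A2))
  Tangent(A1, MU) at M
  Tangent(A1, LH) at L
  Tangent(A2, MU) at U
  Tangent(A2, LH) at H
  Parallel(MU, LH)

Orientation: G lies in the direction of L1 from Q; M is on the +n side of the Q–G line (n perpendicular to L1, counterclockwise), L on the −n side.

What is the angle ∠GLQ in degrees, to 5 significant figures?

78.175°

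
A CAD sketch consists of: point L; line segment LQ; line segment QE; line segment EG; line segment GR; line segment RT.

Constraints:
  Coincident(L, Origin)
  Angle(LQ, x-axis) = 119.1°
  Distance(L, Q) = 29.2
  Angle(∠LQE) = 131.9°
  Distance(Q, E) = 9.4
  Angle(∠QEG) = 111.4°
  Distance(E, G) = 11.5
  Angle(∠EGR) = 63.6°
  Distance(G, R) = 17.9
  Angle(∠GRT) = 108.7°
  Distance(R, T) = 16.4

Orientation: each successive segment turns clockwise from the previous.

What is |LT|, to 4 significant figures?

30.71

L is at the origin; LQ runs at 119.1° with length 29.2, so Q = (-14.20, 25.51). ∠LQE = 131.9° gives QE at 71.00° from the x-axis; with |QE| = 9.4, E = (-11.14, 34.40). ∠QEG = 111.4° gives EG at 2.400° from the x-axis; with |EG| = 11.5, G = (0.3493, 34.88). ∠EGR = 63.6° gives GR at -114.0° from the x-axis; with |GR| = 17.9, R = (-6.931, 18.53). ∠GRT = 108.7° gives RT at 174.7° from the x-axis; with |RT| = 16.4, T = (-23.26, 20.05). Then |LT| = |T − L| = 30.71.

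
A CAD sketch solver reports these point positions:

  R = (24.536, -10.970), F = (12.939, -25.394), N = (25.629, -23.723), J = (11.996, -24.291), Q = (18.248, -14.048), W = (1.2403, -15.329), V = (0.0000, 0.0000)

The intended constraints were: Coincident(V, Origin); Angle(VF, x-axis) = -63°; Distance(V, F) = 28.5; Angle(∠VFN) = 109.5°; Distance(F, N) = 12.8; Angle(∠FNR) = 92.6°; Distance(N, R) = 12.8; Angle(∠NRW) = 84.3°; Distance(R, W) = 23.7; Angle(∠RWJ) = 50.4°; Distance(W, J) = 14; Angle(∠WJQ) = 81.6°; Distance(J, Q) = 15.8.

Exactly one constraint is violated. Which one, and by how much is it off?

Distance(J, Q) = 15.8 — off by 3.80.

V = (0.00, 0.00) ✓; VF at -63.00° ✓; |VF| = 28.50 ✓; ∠VFN = 109.5° ✓; |FN| = 12.80 ✓; ∠FNR = 92.60° ✓; |NR| = 12.80 ✓; ∠NRW = 84.30° ✓; |RW| = 23.70 ✓; ∠RWJ = 50.40° ✓; |WJ| = 14.00 ✓; ∠WJQ = 81.60° ✓; |JQ| = 12.00 ✗.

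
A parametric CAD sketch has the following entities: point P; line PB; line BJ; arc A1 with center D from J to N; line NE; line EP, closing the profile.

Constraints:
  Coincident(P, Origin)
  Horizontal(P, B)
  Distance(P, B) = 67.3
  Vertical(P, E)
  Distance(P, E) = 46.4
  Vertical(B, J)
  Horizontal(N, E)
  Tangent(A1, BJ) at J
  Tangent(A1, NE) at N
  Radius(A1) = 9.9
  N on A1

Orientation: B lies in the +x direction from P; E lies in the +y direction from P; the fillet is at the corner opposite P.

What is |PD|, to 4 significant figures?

68.02

P is at the origin; P and B share the same y with |PB| = 67.3 and B on the +x side, so B = (67.30, 0.000). P and E share the same x with |PE| = 46.4 and E on the +y side, so E = (0.000, 46.40). The virtual corner opposite P is at (67.30, 46.40). A1 meets BJ tangentially, so DJ is at right angles to BJ and the tangent condition forces DN to be normal to NE, with radius 9.9, so the center D sits 9.9 in from both sides at D = (57.40, 36.50). Then |PD| = |D − P| = 68.02.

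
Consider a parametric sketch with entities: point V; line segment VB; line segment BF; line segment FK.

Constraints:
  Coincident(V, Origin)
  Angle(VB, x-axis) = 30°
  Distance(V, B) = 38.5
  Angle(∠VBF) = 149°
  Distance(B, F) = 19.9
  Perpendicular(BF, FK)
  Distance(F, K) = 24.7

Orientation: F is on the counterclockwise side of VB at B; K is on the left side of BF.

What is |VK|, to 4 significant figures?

53.12

V is at the origin; VB runs at 30.0° with length 38.5, so B = 38.5·(cos 30.0°, sin 30.0°) = (33.34, 19.25). ∠VBF = 149.0°, so BF runs at 30.0° + (180° − 149.0°) = 61.00° from the x-axis; with |BF| = 19.9, F = B + 19.9·(cos 61.00°, sin 61.00°) = (42.99, 36.65). BF is perpendicular to FK; with |FK| = 24.7 on the left of BF, K = F + 24.7·(-0.8746, 0.4848) = (21.39, 48.63). Then |VK| = |K − V| = 53.12.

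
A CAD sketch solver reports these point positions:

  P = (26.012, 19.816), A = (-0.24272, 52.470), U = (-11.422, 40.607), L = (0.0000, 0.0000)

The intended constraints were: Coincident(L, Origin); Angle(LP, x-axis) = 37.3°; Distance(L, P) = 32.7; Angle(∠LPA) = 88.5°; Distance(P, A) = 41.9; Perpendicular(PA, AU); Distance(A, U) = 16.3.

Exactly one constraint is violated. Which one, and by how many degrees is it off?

Perpendicular(PA, AU) — off by 7.90°.

L = (0.00, 0.00) ✓; LP at 37.30° ✓; |LP| = 32.70 ✓; ∠LPA = 88.50° ✓; |PA| = 41.90 ✓; ∠(PA, AU) = 97.90° ✗; |AU| = 16.30 ✓.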